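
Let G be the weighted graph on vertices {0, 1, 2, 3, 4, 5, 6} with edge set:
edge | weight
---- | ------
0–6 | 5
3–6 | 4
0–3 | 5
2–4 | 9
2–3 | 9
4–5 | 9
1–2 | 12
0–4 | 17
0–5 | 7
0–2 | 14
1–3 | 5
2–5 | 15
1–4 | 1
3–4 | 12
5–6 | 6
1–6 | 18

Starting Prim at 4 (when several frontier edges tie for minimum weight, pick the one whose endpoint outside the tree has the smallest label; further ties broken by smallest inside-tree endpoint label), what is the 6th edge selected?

2-3

Grow the tree from 4 using Prim:
Step 1: cheapest edge leaving the tree is 1–4 (1); add 1.
Step 2: cheapest edge leaving the tree is 1–3 (5); add 3.
Step 3: cheapest edge leaving the tree is 3–6 (4); add 6.
Step 4: cheapest edge leaving the tree is 0–3 (5); add 0.
Step 5: cheapest edge leaving the tree is 5–6 (6); add 5.
Step 6: cheapest edge leaving the tree is 2–3 (9); add 2.
The 6th edge added is 2–3.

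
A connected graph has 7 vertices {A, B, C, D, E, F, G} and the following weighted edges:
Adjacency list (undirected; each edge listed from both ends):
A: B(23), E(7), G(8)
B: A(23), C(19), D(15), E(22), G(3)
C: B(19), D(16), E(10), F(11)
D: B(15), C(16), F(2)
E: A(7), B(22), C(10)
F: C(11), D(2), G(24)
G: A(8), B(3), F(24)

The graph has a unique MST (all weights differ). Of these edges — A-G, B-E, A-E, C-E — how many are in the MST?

Kruskal: consider edges lightest-first.
D-F (2): add. Components now {A} {B} {C} {D,F} {E} {G}
B-G (3): add. Components now {A} {B,G} {C} {D,F} {E}
A-E (7): add. Components now {A,E} {B,G} {C} {D,F}
A-G (8): add. Components now {A,B,E,G} {C} {D,F}
C-E (10): add. Components now {A,B,C,E,G} {D,F}
C-F (11): add. Components now {A,B,C,D,E,F,G}
MST edge set: {D-F, B-G, A-E, A-G, C-E, C-F}.
Of the listed edges, {A-G, A-E, C-E} are in the MST → 3.

3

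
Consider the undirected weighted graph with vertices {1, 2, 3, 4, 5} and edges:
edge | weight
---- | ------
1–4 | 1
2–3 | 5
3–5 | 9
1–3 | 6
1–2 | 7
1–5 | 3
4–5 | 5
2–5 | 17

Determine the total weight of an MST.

Grow the tree from 1 using Prim:
Step 1: frontier [1–4 1, 1–5 3, 1–3 6, 1–2 7] → take 1–4 (1); add 4.
Step 2: frontier [1–5 3, 1–3 6, 1–2 7, 4–5 5] → take 1–5 (3); add 5.
Step 3: frontier [1–3 6, 1–2 7, 3–5 9, 2–5 17] → take 1–3 (6); add 3.
Step 4: frontier [1–2 7, 2–3 5, 2–5 17] → take 2–3 (5); add 2.
MST edges: 1–4, 1–5, 1–3, 2–3; total weight 1+3+6+5 = 15.

15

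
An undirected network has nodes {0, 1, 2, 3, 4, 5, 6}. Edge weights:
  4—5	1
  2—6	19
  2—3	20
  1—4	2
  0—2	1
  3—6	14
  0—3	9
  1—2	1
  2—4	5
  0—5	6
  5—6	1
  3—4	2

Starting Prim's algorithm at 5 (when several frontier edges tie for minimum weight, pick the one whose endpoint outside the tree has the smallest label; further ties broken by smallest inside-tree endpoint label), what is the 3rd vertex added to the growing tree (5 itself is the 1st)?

6

Grow the tree from 5 using Prim:
Step 1: cheapest edge leaving the tree is 4—5 (1); add 4.
Step 2: cheapest edge leaving the tree is 5—6 (1); add 6.
Step 3: cheapest edge leaving the tree is 1—4 (2); add 1.
Step 4: cheapest edge leaving the tree is 1—2 (1); add 2.
Step 5: cheapest edge leaving the tree is 0—2 (1); add 0.
Step 6: cheapest edge leaving the tree is 3—4 (2); add 3.
Vertex order: 5, 4, 6, 1, 2, 0, 3. The 3rd vertex is 6.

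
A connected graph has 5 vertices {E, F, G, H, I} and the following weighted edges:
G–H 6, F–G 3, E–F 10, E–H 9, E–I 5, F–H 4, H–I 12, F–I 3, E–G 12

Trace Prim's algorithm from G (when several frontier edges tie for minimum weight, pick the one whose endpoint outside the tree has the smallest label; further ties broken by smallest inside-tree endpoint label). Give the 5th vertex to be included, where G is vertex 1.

E

Grow the tree from G using Prim:
Step 1: cheapest edge leaving the tree is F–G (3); add F.
Step 2: cheapest edge leaving the tree is F–I (3); add I.
Step 3: cheapest edge leaving the tree is F–H (4); add H.
Step 4: cheapest edge leaving the tree is E–I (5); add E.
Vertex order: G, F, I, H, E. The 5th vertex is E.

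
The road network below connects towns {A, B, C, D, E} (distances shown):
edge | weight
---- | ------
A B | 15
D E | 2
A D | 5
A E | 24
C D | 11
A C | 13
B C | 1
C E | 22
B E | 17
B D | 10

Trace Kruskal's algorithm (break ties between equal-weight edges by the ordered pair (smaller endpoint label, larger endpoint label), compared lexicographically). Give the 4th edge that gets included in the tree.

Kruskal's algorithm — process edges by increasing weight (ties by edge label):
B C (1): add. Components now {A} {B,C} {D} {E}
D E (2): add. Components now {A} {B,C} {D,E}
A D (5): add. Components now {A,D,E} {B,C}
B D (10): add. Components now {A,B,C,D,E}
The 4th edge added is B D.

B-D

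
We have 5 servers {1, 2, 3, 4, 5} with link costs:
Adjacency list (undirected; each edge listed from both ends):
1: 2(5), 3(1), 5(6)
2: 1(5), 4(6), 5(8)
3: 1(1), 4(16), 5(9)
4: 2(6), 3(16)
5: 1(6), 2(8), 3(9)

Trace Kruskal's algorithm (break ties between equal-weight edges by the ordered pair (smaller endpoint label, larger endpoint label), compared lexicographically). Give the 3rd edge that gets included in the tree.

1-5

Kruskal's algorithm — process edges by increasing weight (ties by edge label):
1 3 (1): add — endpoints in different components.
1 2 (5): add — endpoints in different components.
1 5 (6): add — endpoints in different components.
2 4 (6): add — endpoints in different components.
The 3rd edge added is 1 5.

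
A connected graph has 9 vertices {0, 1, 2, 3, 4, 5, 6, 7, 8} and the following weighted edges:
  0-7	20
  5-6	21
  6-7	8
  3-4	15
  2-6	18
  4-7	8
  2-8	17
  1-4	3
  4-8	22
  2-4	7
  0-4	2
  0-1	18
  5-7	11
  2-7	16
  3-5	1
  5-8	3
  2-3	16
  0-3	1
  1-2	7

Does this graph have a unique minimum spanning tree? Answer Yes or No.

Kruskal's algorithm — process edges by increasing weight (ties by edge label):
0-3 (1): add — endpoints in different components.
3-5 (1): add — endpoints in different components.
0-4 (2): add — endpoints in different components.
1-4 (3): add — endpoints in different components.
5-8 (3): add — endpoints in different components.
1-2 (7): add — endpoints in different components.
2-4 (7): skip — 2 and 4 already connected.
4-7 (8): add — endpoints in different components.
6-7 (8): add — endpoints in different components.
Non-tree edge 2-4 has weight 7, equal to the heaviest edge on its tree cycle — swapping gives another MST of the same weight. Not unique.

No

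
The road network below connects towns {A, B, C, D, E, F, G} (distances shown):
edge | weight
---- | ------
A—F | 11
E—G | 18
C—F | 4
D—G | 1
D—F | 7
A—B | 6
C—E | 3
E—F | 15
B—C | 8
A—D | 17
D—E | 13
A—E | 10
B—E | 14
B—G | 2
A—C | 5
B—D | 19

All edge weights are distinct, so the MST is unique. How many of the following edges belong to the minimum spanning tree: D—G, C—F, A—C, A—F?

3

Kruskal's algorithm — process edges by increasing weight (ties by edge label):
D—G (1): add — endpoints in different components.
B—G (2): add — endpoints in different components.
C—E (3): add — endpoints in different components.
C—F (4): add — endpoints in different components.
A—C (5): add — endpoints in different components.
A—B (6): add — endpoints in different components.
MST edge set: {D—G, B—G, C—E, C—F, A—C, A—B}.
Of the listed edges, {D—G, C—F, A—C} are in the MST → 3.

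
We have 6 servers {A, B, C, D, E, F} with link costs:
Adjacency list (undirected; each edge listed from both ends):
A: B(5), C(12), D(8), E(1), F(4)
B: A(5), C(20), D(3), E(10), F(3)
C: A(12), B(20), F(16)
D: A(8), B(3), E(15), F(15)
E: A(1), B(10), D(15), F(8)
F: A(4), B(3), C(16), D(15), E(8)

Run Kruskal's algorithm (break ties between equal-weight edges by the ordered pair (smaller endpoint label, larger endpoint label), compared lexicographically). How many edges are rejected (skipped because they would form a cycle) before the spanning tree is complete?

Sort edges by weight, then run Kruskal:
A-E (1): add — endpoints in different components.
B-D (3): add — endpoints in different components.
B-F (3): add — endpoints in different components.
A-F (4): add — endpoints in different components.
A-B (5): skip — A and B already connected.
A-D (8): skip — A and D already connected.
E-F (8): skip — E and F already connected.
B-E (10): skip — B and E already connected.
A-C (12): add — endpoints in different components.
Edges rejected before the tree was complete: 4.

4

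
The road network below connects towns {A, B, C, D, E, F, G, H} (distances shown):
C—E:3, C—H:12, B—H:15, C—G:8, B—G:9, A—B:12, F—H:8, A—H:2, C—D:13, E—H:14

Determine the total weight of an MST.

55

Prim's algorithm from G:
Step 1: cheapest edge leaving the tree is C—G (8); add C.
Step 2: cheapest edge leaving the tree is C—E (3); add E.
Step 3: cheapest edge leaving the tree is B—G (9); add B.
Step 4: cheapest edge leaving the tree is A—B (12); add A.
Step 5: cheapest edge leaving the tree is A—H (2); add H.
Step 6: cheapest edge leaving the tree is F—H (8); add F.
Step 7: cheapest edge leaving the tree is C—D (13); add D.
MST edges: C—G, C—E, B—G, A—B, A—H, F—H, C—D; total weight 8+3+9+12+2+8+13 = 55.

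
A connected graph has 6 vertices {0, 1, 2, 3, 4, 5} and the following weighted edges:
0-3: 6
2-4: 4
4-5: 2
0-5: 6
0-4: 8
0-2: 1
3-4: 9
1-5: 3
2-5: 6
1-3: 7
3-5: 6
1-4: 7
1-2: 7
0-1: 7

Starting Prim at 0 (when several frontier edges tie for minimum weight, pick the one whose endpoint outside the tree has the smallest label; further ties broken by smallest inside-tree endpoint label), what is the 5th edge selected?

Prim, starting at 0.
Step 1: frontier [0-2 1, 0-3 6, 0-5 6, 0-1 7, 0-4 8] → take 0-2 (1); add 2.
Step 2: frontier [0-3 6, 0-5 6, 0-1 7, 0-4 8, 2-4 4, 2-5 6, 1-2 7] → take 2-4 (4); add 4.
Step 3: frontier [0-3 6, 0-5 6, 0-1 7, 2-5 6, 1-2 7, 4-5 2, 1-4 7, 3-4 9] → take 4-5 (2); add 5.
Step 4: frontier [0-3 6, 0-1 7, 1-2 7, 1-4 7, 3-4 9, 1-5 3, 3-5 6] → take 1-5 (3); add 1.
Step 5: frontier [0-3 6, 1-3 7, 3-4 9, 3-5 6] → take 0-3 (6); add 3.
The 5th edge added is 0-3.

0-3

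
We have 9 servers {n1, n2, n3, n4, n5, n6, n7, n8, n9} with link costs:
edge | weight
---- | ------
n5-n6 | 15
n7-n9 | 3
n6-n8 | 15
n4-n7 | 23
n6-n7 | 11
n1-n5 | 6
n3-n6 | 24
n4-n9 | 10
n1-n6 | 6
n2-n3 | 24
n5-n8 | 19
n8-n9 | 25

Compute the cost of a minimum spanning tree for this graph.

99

Prim's algorithm from n2:
Step 1: frontier [n2-n3 24] → take n2-n3 (24); add n3.
Step 2: frontier [n3-n6 24] → take n3-n6 (24); add n6.
Step 3: frontier [n1-n6 6, n6-n7 11, n5-n6 15, n6-n8 15] → take n1-n6 (6); add n1.
Step 4: frontier [n1-n5 6, n6-n7 11, n5-n6 15, n6-n8 15] → take n1-n5 (6); add n5.
Step 5: frontier [n5-n8 19, n6-n7 11, n6-n8 15] → take n6-n7 (11); add n7.
Step 6: frontier [n5-n8 19, n6-n8 15, n7-n9 3, n4-n7 23] → take n7-n9 (3); add n9.
Step 7: frontier [n5-n8 19, n6-n8 15, n4-n7 23, n4-n9 10, n8-n9 25] → take n4-n9 (10); add n4.
Step 8: frontier [n5-n8 19, n6-n8 15, n8-n9 25] → take n6-n8 (15); add n8.
MST edges: n2-n3, n3-n6, n1-n6, n1-n5, n6-n7, n7-n9, n4-n9, n6-n8; total weight 24+24+6+6+11+3+10+15 = 99.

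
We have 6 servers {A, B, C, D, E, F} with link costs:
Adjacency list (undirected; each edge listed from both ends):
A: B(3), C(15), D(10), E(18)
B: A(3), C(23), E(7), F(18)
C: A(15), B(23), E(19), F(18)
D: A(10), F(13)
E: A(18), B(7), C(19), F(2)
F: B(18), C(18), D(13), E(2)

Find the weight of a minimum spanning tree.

37

Prim's algorithm from F:
Step 1: cheapest edge leaving the tree is E-F (2); add E.
Step 2: cheapest edge leaving the tree is B-E (7); add B.
Step 3: cheapest edge leaving the tree is A-B (3); add A.
Step 4: cheapest edge leaving the tree is A-D (10); add D.
Step 5: cheapest edge leaving the tree is A-C (15); add C.
MST edges: E-F, B-E, A-B, A-D, A-C; total weight 2+7+3+10+15 = 37.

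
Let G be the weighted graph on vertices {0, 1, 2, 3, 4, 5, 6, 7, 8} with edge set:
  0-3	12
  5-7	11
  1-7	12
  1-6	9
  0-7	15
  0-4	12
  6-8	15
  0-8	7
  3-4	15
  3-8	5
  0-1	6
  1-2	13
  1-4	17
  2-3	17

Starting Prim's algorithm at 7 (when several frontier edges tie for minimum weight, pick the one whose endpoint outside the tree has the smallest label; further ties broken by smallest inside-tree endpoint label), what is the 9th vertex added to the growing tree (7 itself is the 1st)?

Prim, starting at 7.
Step 1: frontier [5-7 11, 1-7 12, 0-7 15] → take 5-7 (11); add 5.
Step 2: frontier [1-7 12, 0-7 15] → take 1-7 (12); add 1.
Step 3: frontier [0-1 6, 1-6 9, 1-2 13, 1-4 17, 0-7 15] → take 0-1 (6); add 0.
Step 4: frontier [0-8 7, 0-3 12, 0-4 12, 1-6 9, 1-2 13, 1-4 17] → take 0-8 (7); add 8.
Step 5: frontier [0-3 12, 0-4 12, 1-6 9, 1-2 13, 1-4 17, 3-8 5, 6-8 15] → take 3-8 (5); add 3.
Step 6: frontier [0-4 12, 1-6 9, 1-2 13, 1-4 17, 3-4 15, 2-3 17, 6-8 15] → take 1-6 (9); add 6.
Step 7: frontier [0-4 12, 1-2 13, 1-4 17, 3-4 15, 2-3 17] → take 0-4 (12); add 4.
Step 8: frontier [1-2 13, 2-3 17] → take 1-2 (13); add 2.
Vertex order: 7, 5, 1, 0, 8, 3, 6, 4, 2. The 9th vertex is 2.

2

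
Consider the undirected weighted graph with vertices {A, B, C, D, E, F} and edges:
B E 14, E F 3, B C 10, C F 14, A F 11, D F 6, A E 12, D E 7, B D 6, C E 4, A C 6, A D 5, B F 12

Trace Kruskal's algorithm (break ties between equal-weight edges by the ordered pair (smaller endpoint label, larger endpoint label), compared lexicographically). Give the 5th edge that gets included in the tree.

B-D

Kruskal's algorithm — process edges by increasing weight (ties by edge label):
E F (3): add. Components now {A} {B} {C} {D} {E,F}
C E (4): add. Components now {A} {B} {C,E,F} {D}
A D (5): add. Components now {A,D} {B} {C,E,F}
A C (6): add. Components now {A,C,D,E,F} {B}
B D (6): add. Components now {A,B,C,D,E,F}
The 5th edge added is B D.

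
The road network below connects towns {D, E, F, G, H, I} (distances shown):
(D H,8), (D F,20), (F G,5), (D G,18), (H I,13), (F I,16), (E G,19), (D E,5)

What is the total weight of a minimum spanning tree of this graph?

Prim, starting at G.
Step 1: frontier [F G 5, D G 18, E G 19] → take F G (5); add F.
Step 2: frontier [F I 16, D F 20, D G 18, E G 19] → take F I (16); add I.
Step 3: frontier [D F 20, D G 18, E G 19, H I 13] → take H I (13); add H.
Step 4: frontier [D F 20, D G 18, E G 19, D H 8] → take D H (8); add D.
Step 5: frontier [D E 5, E G 19] → take D E (5); add E.
MST edges: F G, F I, H I, D H, D E; total weight 5+16+13+8+5 = 47.

47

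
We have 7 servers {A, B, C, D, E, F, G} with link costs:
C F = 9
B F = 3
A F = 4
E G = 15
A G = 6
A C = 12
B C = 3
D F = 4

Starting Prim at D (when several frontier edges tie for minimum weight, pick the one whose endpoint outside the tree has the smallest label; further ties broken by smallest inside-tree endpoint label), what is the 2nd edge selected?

B-F

Grow the tree from D using Prim:
Step 1: cheapest edge leaving the tree is D F (4); add F.
Step 2: cheapest edge leaving the tree is B F (3); add B.
Step 3: cheapest edge leaving the tree is B C (3); add C.
Step 4: cheapest edge leaving the tree is A F (4); add A.
Step 5: cheapest edge leaving the tree is A G (6); add G.
Step 6: cheapest edge leaving the tree is E G (15); add E.
The 2nd edge added is B F.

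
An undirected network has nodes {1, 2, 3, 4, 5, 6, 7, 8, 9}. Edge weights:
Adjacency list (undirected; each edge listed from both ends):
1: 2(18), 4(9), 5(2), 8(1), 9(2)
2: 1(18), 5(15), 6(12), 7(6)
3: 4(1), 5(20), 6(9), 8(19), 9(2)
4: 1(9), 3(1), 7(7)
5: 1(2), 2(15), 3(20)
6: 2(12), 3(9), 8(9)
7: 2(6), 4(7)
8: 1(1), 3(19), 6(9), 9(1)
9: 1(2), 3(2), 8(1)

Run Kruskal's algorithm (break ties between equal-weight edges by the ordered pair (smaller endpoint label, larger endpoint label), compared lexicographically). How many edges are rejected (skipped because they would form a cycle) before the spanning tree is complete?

2

Kruskal: consider edges lightest-first.
1-8 (1): add — endpoints in different components.
3-4 (1): add — endpoints in different components.
8-9 (1): add — endpoints in different components.
1-5 (2): add — endpoints in different components.
1-9 (2): skip — 1 and 9 already connected.
3-9 (2): add — endpoints in different components.
2-7 (6): add — endpoints in different components.
4-7 (7): add — endpoints in different components.
1-4 (9): skip — 1 and 4 already connected.
3-6 (9): add — endpoints in different components.
Edges rejected before the tree was complete: 2.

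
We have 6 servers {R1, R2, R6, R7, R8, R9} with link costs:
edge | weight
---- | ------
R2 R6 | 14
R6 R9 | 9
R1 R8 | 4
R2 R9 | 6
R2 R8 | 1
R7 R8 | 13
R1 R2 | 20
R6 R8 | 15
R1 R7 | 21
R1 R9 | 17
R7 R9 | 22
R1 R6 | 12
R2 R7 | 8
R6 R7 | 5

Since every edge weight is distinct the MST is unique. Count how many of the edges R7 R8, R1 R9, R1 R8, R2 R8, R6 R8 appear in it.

Sort edges by weight, then run Kruskal:
R2 R8 (1): add. Components now {R7} {R9} {R2,R8} {R1} {R6}
R1 R8 (4): add. Components now {R7} {R9} {R1,R2,R8} {R6}
R6 R7 (5): add. Components now {R6,R7} {R9} {R1,R2,R8}
R2 R9 (6): add. Components now {R6,R7} {R1,R2,R8,R9}
R2 R7 (8): add. Components now {R1,R2,R6,R7,R8,R9}
MST edge set: {R2 R8, R1 R8, R6 R7, R2 R9, R2 R7}.
Of the listed edges, {R1 R8, R2 R8} are in the MST → 2.

2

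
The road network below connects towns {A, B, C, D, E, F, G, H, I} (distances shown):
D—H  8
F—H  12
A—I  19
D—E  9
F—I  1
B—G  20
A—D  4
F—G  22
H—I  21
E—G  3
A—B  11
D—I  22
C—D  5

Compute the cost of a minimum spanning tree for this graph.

Grow the tree from G using Prim:
Step 1: cheapest edge leaving the tree is E—G (3); add E.
Step 2: cheapest edge leaving the tree is D—E (9); add D.
Step 3: cheapest edge leaving the tree is A—D (4); add A.
Step 4: cheapest edge leaving the tree is C—D (5); add C.
Step 5: cheapest edge leaving the tree is D—H (8); add H.
Step 6: cheapest edge leaving the tree is A—B (11); add B.
Step 7: cheapest edge leaving the tree is F—H (12); add F.
Step 8: cheapest edge leaving the tree is F—I (1); add I.
MST edges: E—G, D—E, A—D, C—D, D—H, A—B, F—H, F—I; total weight 3+9+4+5+8+11+12+1 = 53.

53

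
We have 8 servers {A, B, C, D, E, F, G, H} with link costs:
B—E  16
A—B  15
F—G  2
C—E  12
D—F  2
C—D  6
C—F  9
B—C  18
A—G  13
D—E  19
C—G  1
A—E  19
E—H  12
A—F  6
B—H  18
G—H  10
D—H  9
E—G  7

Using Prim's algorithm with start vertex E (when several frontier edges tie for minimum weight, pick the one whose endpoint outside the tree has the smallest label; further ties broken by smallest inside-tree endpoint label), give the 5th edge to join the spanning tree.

A-F

Prim, starting at E.
Step 1: cheapest edge leaving the tree is E—G (7); add G.
Step 2: cheapest edge leaving the tree is C—G (1); add C.
Step 3: cheapest edge leaving the tree is F—G (2); add F.
Step 4: cheapest edge leaving the tree is D—F (2); add D.
Step 5: cheapest edge leaving the tree is A—F (6); add A.
Step 6: cheapest edge leaving the tree is D—H (9); add H.
Step 7: cheapest edge leaving the tree is A—B (15); add B.
The 5th edge added is A—F.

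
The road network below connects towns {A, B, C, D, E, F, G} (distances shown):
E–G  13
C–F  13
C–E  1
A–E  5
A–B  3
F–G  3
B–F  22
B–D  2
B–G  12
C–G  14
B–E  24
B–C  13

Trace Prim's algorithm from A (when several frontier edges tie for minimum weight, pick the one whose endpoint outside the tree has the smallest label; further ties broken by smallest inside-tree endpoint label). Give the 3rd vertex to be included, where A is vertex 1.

Prim, starting at A.
Step 1: frontier [A–B 3, A–E 5] → take A–B (3); add B.
Step 2: frontier [A–E 5, B–D 2, B–G 12, B–C 13, B–F 22, B–E 24] → take B–D (2); add D.
Step 3: frontier [A–E 5, B–G 12, B–C 13, B–F 22, B–E 24] → take A–E (5); add E.
Step 4: frontier [B–G 12, B–C 13, B–F 22, C–E 1, E–G 13] → take C–E (1); add C.
Step 5: frontier [B–G 12, B–F 22, C–F 13, C–G 14, E–G 13] → take B–G (12); add G.
Step 6: frontier [B–F 22, C–F 13, F–G 3] → take F–G (3); add F.
Vertex order: A, B, D, E, C, G, F. The 3rd vertex is D.

D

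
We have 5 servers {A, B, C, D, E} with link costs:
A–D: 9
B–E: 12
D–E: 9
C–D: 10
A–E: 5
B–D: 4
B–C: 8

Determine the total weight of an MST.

26

Grow the tree from E using Prim:
Step 1: cheapest edge leaving the tree is A–E (5); add A.
Step 2: cheapest edge leaving the tree is A–D (9); add D.
Step 3: cheapest edge leaving the tree is B–D (4); add B.
Step 4: cheapest edge leaving the tree is B–C (8); add C.
MST edges: A–E, A–D, B–D, B–C; total weight 5+9+4+8 = 26.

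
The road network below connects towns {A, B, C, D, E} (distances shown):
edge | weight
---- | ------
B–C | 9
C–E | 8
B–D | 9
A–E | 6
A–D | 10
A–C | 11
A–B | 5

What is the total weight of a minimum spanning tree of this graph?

28

Sort edges by weight, then run Kruskal:
A–B (5): add. Components now {A,B} {C} {D} {E}
A–E (6): add. Components now {A,B,E} {C} {D}
C–E (8): add. Components now {A,B,C,E} {D}
B–C (9): skip — B and C already connected.
B–D (9): add. Components now {A,B,C,D,E}
MST edges: A–B, A–E, C–E, B–D; total weight 5+6+8+9 = 28.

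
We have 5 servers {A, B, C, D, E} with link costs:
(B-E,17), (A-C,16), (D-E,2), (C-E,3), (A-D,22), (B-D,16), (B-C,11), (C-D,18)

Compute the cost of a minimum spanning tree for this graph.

Prim's algorithm from E:
Step 1: cheapest edge leaving the tree is D-E (2); add D.
Step 2: cheapest edge leaving the tree is C-E (3); add C.
Step 3: cheapest edge leaving the tree is B-C (11); add B.
Step 4: cheapest edge leaving the tree is A-C (16); add A.
MST edges: D-E, C-E, B-C, A-C; total weight 2+3+11+16 = 32.

32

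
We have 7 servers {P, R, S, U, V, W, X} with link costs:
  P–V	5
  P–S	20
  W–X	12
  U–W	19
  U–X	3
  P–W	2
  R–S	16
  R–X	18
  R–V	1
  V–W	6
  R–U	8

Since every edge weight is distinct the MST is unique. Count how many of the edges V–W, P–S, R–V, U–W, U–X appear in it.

2

Sort edges by weight, then run Kruskal:
R–V (1): add. Components now {R,V} {X} {S} {W} {U} {P}
P–W (2): add. Components now {R,V} {X} {S} {P,W} {U}
U–X (3): add. Components now {R,V} {U,X} {S} {P,W}
P–V (5): add. Components now {P,R,V,W} {U,X} {S}
V–W (6): skip — V and W already connected.
R–U (8): add. Components now {P,R,U,V,W,X} {S}
W–X (12): skip — X and W already connected.
R–S (16): add. Components now {P,R,S,U,V,W,X}
MST edge set: {R–V, P–W, U–X, P–V, R–U, R–S}.
Of the listed edges, {R–V, U–X} are in the MST → 2.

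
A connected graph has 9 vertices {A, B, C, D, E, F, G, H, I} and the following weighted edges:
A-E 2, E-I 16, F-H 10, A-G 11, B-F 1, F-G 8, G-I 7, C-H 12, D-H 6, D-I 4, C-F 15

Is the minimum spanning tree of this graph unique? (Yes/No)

Yes

Kruskal: consider edges lightest-first.
B-F (1): add — endpoints in different components.
A-E (2): add — endpoints in different components.
D-I (4): add — endpoints in different components.
D-H (6): add — endpoints in different components.
G-I (7): add — endpoints in different components.
F-G (8): add — endpoints in different components.
F-H (10): skip — F and H already connected.
A-G (11): add — endpoints in different components.
C-H (12): add — endpoints in different components.
Every non-tree edge has weight strictly greater than the heaviest edge on the tree path between its endpoints, so the MST is unique.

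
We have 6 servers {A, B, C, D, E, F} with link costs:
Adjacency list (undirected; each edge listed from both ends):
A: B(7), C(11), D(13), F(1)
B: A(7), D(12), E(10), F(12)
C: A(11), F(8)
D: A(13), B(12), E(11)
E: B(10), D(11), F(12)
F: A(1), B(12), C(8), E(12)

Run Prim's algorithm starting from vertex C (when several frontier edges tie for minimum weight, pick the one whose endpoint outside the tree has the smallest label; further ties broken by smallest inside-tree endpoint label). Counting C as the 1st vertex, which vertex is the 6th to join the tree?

Prim's algorithm from C:
Step 1: frontier [C-F 8, A-C 11] → take C-F (8); add F.
Step 2: frontier [A-C 11, A-F 1, B-F 12, E-F 12] → take A-F (1); add A.
Step 3: frontier [A-B 7, A-D 13, B-F 12, E-F 12] → take A-B (7); add B.
Step 4: frontier [A-D 13, B-E 10, B-D 12, E-F 12] → take B-E (10); add E.
Step 5: frontier [A-D 13, B-D 12, D-E 11] → take D-E (11); add D.
Vertex order: C, F, A, B, E, D. The 6th vertex is D.

D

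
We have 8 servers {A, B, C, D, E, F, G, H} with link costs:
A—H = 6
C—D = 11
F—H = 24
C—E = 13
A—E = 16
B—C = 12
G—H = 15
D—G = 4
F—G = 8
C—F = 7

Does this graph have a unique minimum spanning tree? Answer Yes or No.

Kruskal's algorithm — process edges by increasing weight (ties by edge label):
D—G (4): add — endpoints in different components.
A—H (6): add — endpoints in different components.
C—F (7): add — endpoints in different components.
F—G (8): add — endpoints in different components.
C—D (11): skip — C and D already connected.
B—C (12): add — endpoints in different components.
C—E (13): add — endpoints in different components.
G—H (15): add — endpoints in different components.
Every non-tree edge has weight strictly greater than the heaviest edge on the tree path between its endpoints, so the MST is unique.

Yes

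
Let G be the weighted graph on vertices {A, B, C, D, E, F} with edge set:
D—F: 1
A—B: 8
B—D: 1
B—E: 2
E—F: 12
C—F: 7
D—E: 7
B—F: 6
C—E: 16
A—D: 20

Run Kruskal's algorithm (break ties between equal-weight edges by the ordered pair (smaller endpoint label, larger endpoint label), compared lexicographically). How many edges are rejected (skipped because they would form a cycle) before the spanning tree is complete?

2

Kruskal: consider edges lightest-first.
B—D (1): add — endpoints in different components.
D—F (1): add — endpoints in different components.
B—E (2): add — endpoints in different components.
B—F (6): skip — B and F already connected.
C—F (7): add — endpoints in different components.
D—E (7): skip — D and E already connected.
A—B (8): add — endpoints in different components.
Edges rejected before the tree was complete: 2.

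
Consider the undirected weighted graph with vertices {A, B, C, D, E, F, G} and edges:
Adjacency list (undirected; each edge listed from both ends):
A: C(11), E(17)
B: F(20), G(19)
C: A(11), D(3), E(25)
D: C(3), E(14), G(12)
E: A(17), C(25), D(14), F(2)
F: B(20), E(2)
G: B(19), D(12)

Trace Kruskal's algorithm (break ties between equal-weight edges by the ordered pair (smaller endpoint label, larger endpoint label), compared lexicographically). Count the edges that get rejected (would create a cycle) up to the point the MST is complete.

1

Kruskal: consider edges lightest-first.
E-F (2): add — endpoints in different components.
C-D (3): add — endpoints in different components.
A-C (11): add — endpoints in different components.
D-G (12): add — endpoints in different components.
D-E (14): add — endpoints in different components.
A-E (17): skip — A and E already connected.
B-G (19): add — endpoints in different components.
Edges rejected before the tree was complete: 1.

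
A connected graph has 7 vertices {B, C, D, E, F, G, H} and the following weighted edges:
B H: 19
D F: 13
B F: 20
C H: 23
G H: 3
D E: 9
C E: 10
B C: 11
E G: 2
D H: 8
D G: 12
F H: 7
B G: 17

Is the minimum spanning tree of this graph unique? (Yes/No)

Yes

Kruskal: consider edges lightest-first.
E G (2): add — endpoints in different components.
G H (3): add — endpoints in different components.
F H (7): add — endpoints in different components.
D H (8): add — endpoints in different components.
D E (9): skip — D and E already connected.
C E (10): add — endpoints in different components.
B C (11): add — endpoints in different components.
Every non-tree edge has weight strictly greater than the heaviest edge on the tree path between its endpoints, so the MST is unique.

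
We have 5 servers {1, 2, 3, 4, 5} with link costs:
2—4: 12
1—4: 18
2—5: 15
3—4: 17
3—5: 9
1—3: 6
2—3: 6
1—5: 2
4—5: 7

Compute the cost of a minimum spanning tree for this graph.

Kruskal: consider edges lightest-first.
1—5 (2): add — endpoints in different components.
1—3 (6): add — endpoints in different components.
2—3 (6): add — endpoints in different components.
4—5 (7): add — endpoints in different components.
MST edges: 1—5, 1—3, 2—3, 4—5; total weight 2+6+6+7 = 21.

21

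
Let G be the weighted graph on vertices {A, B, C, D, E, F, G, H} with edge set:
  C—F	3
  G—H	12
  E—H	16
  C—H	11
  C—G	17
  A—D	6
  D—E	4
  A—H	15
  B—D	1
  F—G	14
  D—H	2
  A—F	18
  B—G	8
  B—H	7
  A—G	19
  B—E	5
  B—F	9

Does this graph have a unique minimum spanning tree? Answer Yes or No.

Yes

Sort edges by weight, then run Kruskal:
B—D (1): add — endpoints in different components.
D—H (2): add — endpoints in different components.
C—F (3): add — endpoints in different components.
D—E (4): add — endpoints in different components.
B—E (5): skip — B and E already connected.
A—D (6): add — endpoints in different components.
B—H (7): skip — B and H already connected.
B—G (8): add — endpoints in different components.
B—F (9): add — endpoints in different components.
Every non-tree edge has weight strictly greater than the heaviest edge on the tree path between its endpoints, so the MST is unique.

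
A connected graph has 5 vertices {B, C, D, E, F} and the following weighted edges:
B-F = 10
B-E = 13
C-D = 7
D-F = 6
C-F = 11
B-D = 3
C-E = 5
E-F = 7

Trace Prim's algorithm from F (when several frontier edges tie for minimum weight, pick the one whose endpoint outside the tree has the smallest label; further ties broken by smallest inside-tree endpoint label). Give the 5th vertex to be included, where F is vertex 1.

Prim, starting at F.
Step 1: frontier [D-F 6, E-F 7, B-F 10, C-F 11] → take D-F (6); add D.
Step 2: frontier [B-D 3, C-D 7, E-F 7, B-F 10, C-F 11] → take B-D (3); add B.
Step 3: frontier [B-E 13, C-D 7, E-F 7, C-F 11] → take C-D (7); add C.
Step 4: frontier [B-E 13, C-E 5, E-F 7] → take C-E (5); add E.
Vertex order: F, D, B, C, E. The 5th vertex is E.

E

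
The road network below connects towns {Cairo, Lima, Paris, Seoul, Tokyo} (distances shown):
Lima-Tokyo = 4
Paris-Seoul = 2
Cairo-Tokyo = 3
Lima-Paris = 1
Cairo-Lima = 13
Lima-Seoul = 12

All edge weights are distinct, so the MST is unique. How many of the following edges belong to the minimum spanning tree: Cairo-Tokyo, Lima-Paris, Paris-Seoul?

Kruskal: consider edges lightest-first.
Lima-Paris (1): add — endpoints in different components.
Paris-Seoul (2): add — endpoints in different components.
Cairo-Tokyo (3): add — endpoints in different components.
Lima-Tokyo (4): add — endpoints in different components.
MST edge set: {Lima-Paris, Paris-Seoul, Cairo-Tokyo, Lima-Tokyo}.
Of the listed edges, {Cairo-Tokyo, Lima-Paris, Paris-Seoul} are in the MST → 3.

3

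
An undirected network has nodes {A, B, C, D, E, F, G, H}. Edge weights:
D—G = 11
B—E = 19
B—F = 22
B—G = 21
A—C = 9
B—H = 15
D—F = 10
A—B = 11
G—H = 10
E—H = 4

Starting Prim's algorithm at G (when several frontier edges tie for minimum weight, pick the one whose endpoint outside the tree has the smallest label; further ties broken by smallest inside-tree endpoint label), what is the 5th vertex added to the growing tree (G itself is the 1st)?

F

Prim, starting at G.
Step 1: cheapest edge leaving the tree is G—H (10); add H.
Step 2: cheapest edge leaving the tree is E—H (4); add E.
Step 3: cheapest edge leaving the tree is D—G (11); add D.
Step 4: cheapest edge leaving the tree is D—F (10); add F.
Step 5: cheapest edge leaving the tree is B—H (15); add B.
Step 6: cheapest edge leaving the tree is A—B (11); add A.
Step 7: cheapest edge leaving the tree is A—C (9); add C.
Vertex order: G, H, E, D, F, B, A, C. The 5th vertex is F.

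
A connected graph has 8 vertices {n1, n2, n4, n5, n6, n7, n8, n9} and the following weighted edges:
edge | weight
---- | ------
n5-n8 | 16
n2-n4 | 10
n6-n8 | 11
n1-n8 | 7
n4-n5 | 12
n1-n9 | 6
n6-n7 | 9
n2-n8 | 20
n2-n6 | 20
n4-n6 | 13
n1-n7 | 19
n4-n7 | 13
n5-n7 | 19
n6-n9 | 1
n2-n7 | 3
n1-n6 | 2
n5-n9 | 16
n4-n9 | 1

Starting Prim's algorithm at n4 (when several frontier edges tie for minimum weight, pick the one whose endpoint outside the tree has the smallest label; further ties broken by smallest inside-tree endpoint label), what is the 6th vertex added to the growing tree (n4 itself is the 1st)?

n7

Grow the tree from n4 using Prim:
Step 1: cheapest edge leaving the tree is n4-n9 (1); add n9.
Step 2: cheapest edge leaving the tree is n6-n9 (1); add n6.
Step 3: cheapest edge leaving the tree is n1-n6 (2); add n1.
Step 4: cheapest edge leaving the tree is n1-n8 (7); add n8.
Step 5: cheapest edge leaving the tree is n6-n7 (9); add n7.
Step 6: cheapest edge leaving the tree is n2-n7 (3); add n2.
Step 7: cheapest edge leaving the tree is n4-n5 (12); add n5.
Vertex order: n4, n9, n6, n1, n8, n7, n2, n5. The 6th vertex is n7.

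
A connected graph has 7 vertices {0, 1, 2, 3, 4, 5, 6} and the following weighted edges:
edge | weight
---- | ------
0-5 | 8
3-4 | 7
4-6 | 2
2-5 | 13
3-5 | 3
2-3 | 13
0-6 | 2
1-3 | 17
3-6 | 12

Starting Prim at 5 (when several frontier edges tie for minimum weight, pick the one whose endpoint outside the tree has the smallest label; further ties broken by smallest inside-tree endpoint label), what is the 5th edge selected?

2-3

Prim's algorithm from 5:
Step 1: cheapest edge leaving the tree is 3-5 (3); add 3.
Step 2: cheapest edge leaving the tree is 3-4 (7); add 4.
Step 3: cheapest edge leaving the tree is 4-6 (2); add 6.
Step 4: cheapest edge leaving the tree is 0-6 (2); add 0.
Step 5: cheapest edge leaving the tree is 2-3 (13); add 2.
Step 6: cheapest edge leaving the tree is 1-3 (17); add 1.
The 5th edge added is 2-3.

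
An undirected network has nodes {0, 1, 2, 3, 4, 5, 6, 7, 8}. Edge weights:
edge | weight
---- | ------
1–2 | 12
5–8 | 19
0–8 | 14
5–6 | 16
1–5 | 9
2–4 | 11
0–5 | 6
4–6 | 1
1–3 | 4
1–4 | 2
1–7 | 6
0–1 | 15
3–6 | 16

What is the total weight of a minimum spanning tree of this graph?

53

Sort edges by weight, then run Kruskal:
4–6 (1): add — endpoints in different components.
1–4 (2): add — endpoints in different components.
1–3 (4): add — endpoints in different components.
0–5 (6): add — endpoints in different components.
1–7 (6): add — endpoints in different components.
1–5 (9): add — endpoints in different components.
2–4 (11): add — endpoints in different components.
1–2 (12): skip — 1 and 2 already connected.
0–8 (14): add — endpoints in different components.
MST edges: 4–6, 1–4, 1–3, 0–5, 1–7, 1–5, 2–4, 0–8; total weight 1+2+4+6+6+9+11+14 = 53.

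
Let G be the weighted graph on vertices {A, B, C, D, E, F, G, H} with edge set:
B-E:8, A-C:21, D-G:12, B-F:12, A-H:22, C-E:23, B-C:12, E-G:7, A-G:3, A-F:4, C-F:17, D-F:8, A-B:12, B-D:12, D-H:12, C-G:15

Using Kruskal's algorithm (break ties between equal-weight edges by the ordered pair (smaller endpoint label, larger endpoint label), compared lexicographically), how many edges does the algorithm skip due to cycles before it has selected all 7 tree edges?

4

Kruskal: consider edges lightest-first.
A-G (3): add — endpoints in different components.
A-F (4): add — endpoints in different components.
E-G (7): add — endpoints in different components.
B-E (8): add — endpoints in different components.
D-F (8): add — endpoints in different components.
A-B (12): skip — A and B already connected.
B-C (12): add — endpoints in different components.
B-D (12): skip — B and D already connected.
B-F (12): skip — B and F already connected.
D-G (12): skip — D and G already connected.
D-H (12): add — endpoints in different components.
Edges rejected before the tree was complete: 4.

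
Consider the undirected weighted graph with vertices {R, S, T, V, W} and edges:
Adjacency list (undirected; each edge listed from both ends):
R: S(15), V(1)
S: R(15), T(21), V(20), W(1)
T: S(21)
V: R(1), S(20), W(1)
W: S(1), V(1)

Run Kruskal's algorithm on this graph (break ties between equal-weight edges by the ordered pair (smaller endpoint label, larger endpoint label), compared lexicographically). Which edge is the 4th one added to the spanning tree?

Sort edges by weight, then run Kruskal:
R—V (1): add — endpoints in different components.
S—W (1): add — endpoints in different components.
V—W (1): add — endpoints in different components.
R—S (15): skip — S and R already connected.
S—V (20): skip — S and V already connected.
S—T (21): add — endpoints in different components.
The 4th edge added is S—T.

S-T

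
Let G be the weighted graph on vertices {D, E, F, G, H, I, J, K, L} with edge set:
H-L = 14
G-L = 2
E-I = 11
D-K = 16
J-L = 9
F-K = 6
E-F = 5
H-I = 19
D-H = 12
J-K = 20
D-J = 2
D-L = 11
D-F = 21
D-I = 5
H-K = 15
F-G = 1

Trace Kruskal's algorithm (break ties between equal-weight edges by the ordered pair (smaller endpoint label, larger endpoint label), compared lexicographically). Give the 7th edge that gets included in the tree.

J-L

Kruskal: consider edges lightest-first.
F-G (1): add — endpoints in different components.
D-J (2): add — endpoints in different components.
G-L (2): add — endpoints in different components.
D-I (5): add — endpoints in different components.
E-F (5): add — endpoints in different components.
F-K (6): add — endpoints in different components.
J-L (9): add — endpoints in different components.
D-L (11): skip — D and L already connected.
E-I (11): skip — E and I already connected.
D-H (12): add — endpoints in different components.
The 7th edge added is J-L.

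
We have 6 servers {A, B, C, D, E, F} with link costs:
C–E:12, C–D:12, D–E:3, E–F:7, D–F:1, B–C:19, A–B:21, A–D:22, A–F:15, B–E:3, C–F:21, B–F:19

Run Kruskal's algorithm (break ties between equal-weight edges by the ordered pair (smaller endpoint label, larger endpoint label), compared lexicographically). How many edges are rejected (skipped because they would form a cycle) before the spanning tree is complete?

Sort edges by weight, then run Kruskal:
D–F (1): add — endpoints in different components.
B–E (3): add — endpoints in different components.
D–E (3): add — endpoints in different components.
E–F (7): skip — E and F already connected.
C–D (12): add — endpoints in different components.
C–E (12): skip — C and E already connected.
A–F (15): add — endpoints in different components.
Edges rejected before the tree was complete: 2.

2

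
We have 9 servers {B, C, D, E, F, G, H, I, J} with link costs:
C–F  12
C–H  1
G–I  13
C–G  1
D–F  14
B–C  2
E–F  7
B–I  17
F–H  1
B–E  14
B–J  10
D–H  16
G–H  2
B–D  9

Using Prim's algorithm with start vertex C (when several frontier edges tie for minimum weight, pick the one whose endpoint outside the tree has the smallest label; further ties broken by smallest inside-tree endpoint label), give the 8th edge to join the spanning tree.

G-I

Prim, starting at C.
Step 1: frontier [C–G 1, C–H 1, B–C 2, C–F 12] → take C–G (1); add G.
Step 2: frontier [C–H 1, B–C 2, C–F 12, G–H 2, G–I 13] → take C–H (1); add H.
Step 3: frontier [B–C 2, C–F 12, G–I 13, F–H 1, D–H 16] → take F–H (1); add F.
Step 4: frontier [B–C 2, E–F 7, D–F 14, G–I 13, D–H 16] → take B–C (2); add B.
Step 5: frontier [B–D 9, B–J 10, B–E 14, B–I 17, E–F 7, D–F 14, G–I 13, D–H 16] → take E–F (7); add E.
Step 6: frontier [B–D 9, B–J 10, B–I 17, D–F 14, G–I 13, D–H 16] → take B–D (9); add D.
Step 7: frontier [B–J 10, B–I 17, G–I 13] → take B–J (10); add J.
Step 8: frontier [B–I 17, G–I 13] → take G–I (13); add I.
The 8th edge added is G–I.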